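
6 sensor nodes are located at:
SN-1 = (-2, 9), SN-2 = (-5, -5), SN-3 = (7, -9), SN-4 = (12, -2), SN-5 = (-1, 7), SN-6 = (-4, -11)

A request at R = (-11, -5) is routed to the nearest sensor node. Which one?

SN-2

Since √ is increasing, it suffices to compare squared distances:
d²(R, SN-1) = (-11−(-2))² + (-5−9)² = 81 + 196 = 277
d²(R, SN-2) = (-11−(-5))² + (-5−(-5))² = 36 + 0 = 36
d²(R, SN-3) = (-11−7)² + (-5−(-9))² = 324 + 16 = 340
d²(R, SN-4) = (-11−12)² + (-5−(-2))² = 529 + 9 = 538
d²(R, SN-5) = (-11−(-1))² + (-5−7)² = 100 + 144 = 244
d²(R, SN-6) = (-11−(-4))² + (-5−(-11))² = 49 + 36 = 85
Minimum is at SN-2.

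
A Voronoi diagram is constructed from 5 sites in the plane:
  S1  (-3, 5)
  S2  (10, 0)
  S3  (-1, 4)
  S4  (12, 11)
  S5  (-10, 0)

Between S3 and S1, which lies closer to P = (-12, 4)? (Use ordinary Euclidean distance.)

Compare squared distances:
|PS3|² = (-12−(-1))² + (4−4)² = 121 + 0 = 121
|PS1|² = (-12−(-3))² + (4−5)² = 81 + 1 = 82
121 > 82, so S1 is closer.

S1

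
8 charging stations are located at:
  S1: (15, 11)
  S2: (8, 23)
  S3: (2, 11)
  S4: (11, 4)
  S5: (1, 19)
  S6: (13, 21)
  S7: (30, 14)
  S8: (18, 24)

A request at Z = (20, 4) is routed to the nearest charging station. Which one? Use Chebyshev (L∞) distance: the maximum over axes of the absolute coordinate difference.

d(Z,S1) = max(5, 7) = 7
d(Z,S2) = max(12, 19) = 19
d(Z,S3) = max(18, 7) = 18
d(Z,S4) = max(9, 0) = 9
d(Z,S5) = max(19, 15) = 19
d(Z,S6) = max(7, 17) = 17
d(Z,S7) = max(10, 10) = 10
d(Z,S8) = max(2, 20) = 20
S1 is nearest.

S1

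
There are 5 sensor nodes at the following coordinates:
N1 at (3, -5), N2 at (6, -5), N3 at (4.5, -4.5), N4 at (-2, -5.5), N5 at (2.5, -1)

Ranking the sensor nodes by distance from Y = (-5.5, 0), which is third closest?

N1

Compare squared distances (the ordering matches that of the actual distances):
|YN1|² = 72.25 + 25 = 97.25
|YN2|² = 132.25 + 25 = 157.25
|YN3|² = 100 + 20.25 = 120.25
|YN4|² = 12.25 + 30.25 = 42.5
|YN5|² = 64 + 1 = 65
Sorted ascending: N4, N5, N1, N3, … — the third-nearest is N1.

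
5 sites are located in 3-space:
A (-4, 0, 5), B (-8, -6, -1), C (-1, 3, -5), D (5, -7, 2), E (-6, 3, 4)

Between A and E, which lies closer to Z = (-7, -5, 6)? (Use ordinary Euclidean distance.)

Compare squared distances:
|ZA|² = (-7−(-4))² + (-5−0)² + (6−5)² = 9 + 25 + 1 = 35
|ZE|² = (-7−(-6))² + (-5−3)² + (6−4)² = 1 + 64 + 4 = 69
35 < 69, so A is closer.

A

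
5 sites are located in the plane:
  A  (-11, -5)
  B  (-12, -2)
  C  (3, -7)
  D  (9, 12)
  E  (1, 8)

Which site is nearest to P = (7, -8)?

C

Since √ is increasing, it suffices to compare squared distances:
|PA|² = (7−(-11))² + (-8−(-5))² = 324 + 9 = 333
|PB|² = (7−(-12))² + (-8−(-2))² = 361 + 36 = 397
|PC|² = (7−3)² + (-8−(-7))² = 16 + 1 = 17
|PD|² = (7−9)² + (-8−12)² = 4 + 400 = 404
|PE|² = (7−1)² + (-8−8)² = 36 + 256 = 292
The smallest is to C, so P lies in the Voronoi region of C.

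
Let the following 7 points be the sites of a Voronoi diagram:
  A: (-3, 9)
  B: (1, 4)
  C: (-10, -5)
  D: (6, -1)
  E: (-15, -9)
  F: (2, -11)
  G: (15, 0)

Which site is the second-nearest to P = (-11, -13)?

Compare squared distances (the ordering matches that of the actual distances):
|PA|² = 64 + 484 = 548
|PB|² = 144 + 289 = 433
|PC|² = 1 + 64 = 65
|PD|² = 289 + 144 = 433
|PE|² = 16 + 16 = 32
|PF|² = 169 + 4 = 173
|PG|² = 676 + 169 = 845
Sorted ascending: E, C, F, … — the second-nearest is C.

C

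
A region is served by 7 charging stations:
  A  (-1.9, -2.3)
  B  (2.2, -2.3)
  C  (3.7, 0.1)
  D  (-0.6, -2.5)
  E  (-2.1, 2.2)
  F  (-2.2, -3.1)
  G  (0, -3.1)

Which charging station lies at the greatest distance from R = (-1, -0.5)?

Compare squared distances (the ordering matches that of the actual distances):
|RA|² = (-1−(-1.9))² + (-0.5−(-2.3))² = 0.81 + 3.24 = 4.05
|RB|² = (-1−2.2)² + (-0.5−(-2.3))² = 10.24 + 3.24 = 13.48
|RC|² = (-1−3.7)² + (-0.5−0.1)² = 22.09 + 0.36 = 22.45
|RD|² = (-1−(-0.6))² + (-0.5−(-2.5))² = 0.16 + 4 = 4.16
|RE|² = (-1−(-2.1))² + (-0.5−2.2)² = 1.21 + 7.29 = 8.5
|RF|² = (-1−(-2.2))² + (-0.5−(-3.1))² = 1.44 + 6.76 = 8.2
|RG|² = (-1−0)² + (-0.5−(-3.1))² = 1 + 6.76 = 7.76
The largest is to C.

C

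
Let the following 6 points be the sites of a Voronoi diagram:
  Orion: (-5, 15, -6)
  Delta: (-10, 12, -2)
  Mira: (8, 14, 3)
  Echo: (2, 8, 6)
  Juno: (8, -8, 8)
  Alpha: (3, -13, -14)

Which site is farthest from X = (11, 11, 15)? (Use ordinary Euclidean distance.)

Alpha

Squared Euclidean distances:
d²(X, Orion) = 256 + 16 + 441 = 713
d²(X, Delta) = 441 + 1 + 289 = 731
d²(X, Mira) = 9 + 9 + 144 = 162
d²(X, Echo) = 81 + 9 + 81 = 171
d²(X, Juno) = 9 + 361 + 49 = 419
d²(X, Alpha) = 64 + 576 + 841 = 1481
The largest is to Alpha.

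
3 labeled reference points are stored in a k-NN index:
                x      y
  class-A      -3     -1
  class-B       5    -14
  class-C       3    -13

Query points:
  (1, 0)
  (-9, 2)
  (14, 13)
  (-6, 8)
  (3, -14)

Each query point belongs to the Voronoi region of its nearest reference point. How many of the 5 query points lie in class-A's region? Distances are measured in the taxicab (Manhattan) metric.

4

(1, 0) — d to each: class-A:5, class-B:18, class-C:15 → nearest is class-A
(-9, 2) — d to each: class-A:9, class-B:30, class-C:27 → nearest is class-A
(14, 13) — d to each: class-A:31, class-B:36, class-C:37 → nearest is class-A
(-6, 8) — d to each: class-A:12, class-B:33, class-C:30 → nearest is class-A
(3, -14) — d to each: class-A:19, class-B:2, class-C:1 → nearest is class-C
4 of the 5 points have class-A as nearest.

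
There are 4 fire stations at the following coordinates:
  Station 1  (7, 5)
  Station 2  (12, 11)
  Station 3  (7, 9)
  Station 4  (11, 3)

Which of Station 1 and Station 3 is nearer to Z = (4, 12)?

Station 3

Compare squared distances:
d²(Z, Station 1) = (4−7)² + (12−5)² = 9 + 49 = 58
d²(Z, Station 3) = (4−7)² + (12−9)² = 9 + 9 = 18
58 > 18, so Station 3 is closer.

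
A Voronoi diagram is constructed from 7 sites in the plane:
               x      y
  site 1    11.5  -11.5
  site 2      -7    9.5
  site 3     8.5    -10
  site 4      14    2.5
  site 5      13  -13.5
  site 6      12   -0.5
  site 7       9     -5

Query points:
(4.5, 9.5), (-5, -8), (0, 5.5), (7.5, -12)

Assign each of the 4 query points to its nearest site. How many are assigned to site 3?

2

(4.5, 9.5) — d² to each: site 1:490, site 2:132.25, site 3:396.25, site 4:139.25, site 5:601.25, site 6:156.25, site 7:230.5 → nearest is site 2
(-5, -8) — d² to each: site 1:284.5, site 2:310.25, site 3:186.25, site 4:471.25, site 5:354.25, site 6:345.25, site 7:205 → nearest is site 3
(0, 5.5) — d² to each: site 1:421.25, site 2:65, site 3:312.5, site 4:205, site 5:530, site 6:180, site 7:191.25 → nearest is site 2
(7.5, -12) — d² to each: site 1:16.25, site 2:672.5, site 3:5, site 4:252.5, site 5:32.5, site 6:152.5, site 7:51.25 → nearest is site 3
2 of the 4 points have site 3 as nearest.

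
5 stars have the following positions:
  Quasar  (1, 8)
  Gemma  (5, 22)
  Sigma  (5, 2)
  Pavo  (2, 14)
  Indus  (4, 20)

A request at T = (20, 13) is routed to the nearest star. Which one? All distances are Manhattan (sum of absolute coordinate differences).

d(T, Quasar) = |20−1| + |13−8| = 19 + 5 = 24
d(T, Gemma) = |20−5| + |13−22| = 15 + 9 = 24
d(T, Sigma) = |20−5| + |13−2| = 15 + 11 = 26
d(T, Pavo) = |20−2| + |13−14| = 18 + 1 = 19
d(T, Indus) = |20−4| + |13−20| = 16 + 7 = 23
Pavo is nearest.

Pavo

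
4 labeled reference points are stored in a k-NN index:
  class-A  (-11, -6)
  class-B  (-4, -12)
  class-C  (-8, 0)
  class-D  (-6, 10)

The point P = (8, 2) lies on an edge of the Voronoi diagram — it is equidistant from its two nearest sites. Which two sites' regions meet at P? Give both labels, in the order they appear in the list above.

Squared distances from P to each site:
d²(P, class-A) = 361 + 64 = 425
d²(P, class-B) = 144 + 196 = 340
d²(P, class-C) = 256 + 4 = 260
d²(P, class-D) = 196 + 64 = 260
P is equidistant from class-C and class-D (both at squared distance 260), and every other site is strictly farther — so P lies on the class-C–class-D Voronoi edge.

class-C and class-D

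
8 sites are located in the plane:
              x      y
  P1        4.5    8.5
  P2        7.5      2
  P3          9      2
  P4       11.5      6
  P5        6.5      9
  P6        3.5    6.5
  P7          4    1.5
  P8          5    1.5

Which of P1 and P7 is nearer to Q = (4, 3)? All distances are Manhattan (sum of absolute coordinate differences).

P7

d(Q,P1) = |4−4.5| + |3−8.5| = 0.5 + 5.5 = 6
d(Q,P7) = |4−4| + |3−1.5| = 0 + 1.5 = 1.5
6 > 1.5, so P7 is closer.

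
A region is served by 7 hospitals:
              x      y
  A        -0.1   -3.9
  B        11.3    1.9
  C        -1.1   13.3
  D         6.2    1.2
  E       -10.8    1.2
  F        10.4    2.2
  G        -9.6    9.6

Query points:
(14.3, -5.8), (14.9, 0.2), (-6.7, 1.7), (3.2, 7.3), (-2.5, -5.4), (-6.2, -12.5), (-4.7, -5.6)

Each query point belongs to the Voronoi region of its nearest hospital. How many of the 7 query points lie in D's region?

1

(14.3, -5.8) — d² to each: A:210.97, B:68.29, C:601.97, D:114.61, E:679.01, F:79.21, G:808.37 → nearest is B
(14.9, 0.2) — d² to each: A:241.81, B:15.85, C:427.61, D:76.69, E:661.49, F:24.25, G:688.61 → nearest is B
(-6.7, 1.7) — d² to each: A:74.92, B:324.04, C:165.92, D:166.66, E:17.06, F:292.66, G:70.82 → nearest is E
(3.2, 7.3) — d² to each: A:136.33, B:94.77, C:54.49, D:46.21, E:233.21, F:77.85, G:169.13 → nearest is D
(-2.5, -5.4) — d² to each: A:8.01, B:243.73, C:351.65, D:119.25, E:112.45, F:224.17, G:275.41 → nearest is A
(-6.2, -12.5) — d² to each: A:111.17, B:513.61, C:691.65, D:341.45, E:208.85, F:491.65, G:499.97 → nearest is A
(-4.7, -5.6) — d² to each: A:24.05, B:312.25, C:370.17, D:165.05, E:83.45, F:288.85, G:255.05 → nearest is A
1 of the 7 points has D as nearest.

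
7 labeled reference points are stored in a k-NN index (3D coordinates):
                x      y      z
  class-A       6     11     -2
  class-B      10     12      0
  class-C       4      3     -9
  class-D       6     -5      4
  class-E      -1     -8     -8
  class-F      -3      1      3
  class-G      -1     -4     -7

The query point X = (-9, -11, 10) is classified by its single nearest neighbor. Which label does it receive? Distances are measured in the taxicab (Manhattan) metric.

d(X, class-A) = |-9−6| + |-11−11| + |10−(-2)| = 15 + 22 + 12 = 49
d(X, class-B) = |-9−10| + |-11−12| + |10−0| = 19 + 23 + 10 = 52
d(X, class-C) = |-9−4| + |-11−3| + |10−(-9)| = 13 + 14 + 19 = 46
d(X, class-D) = |-9−6| + |-11−(-5)| + |10−4| = 15 + 6 + 6 = 27
d(X, class-E) = |-9−(-1)| + |-11−(-8)| + |10−(-8)| = 8 + 3 + 18 = 29
d(X, class-F) = |-9−(-3)| + |-11−1| + |10−3| = 6 + 12 + 7 = 25
d(X, class-G) = |-9−(-1)| + |-11−(-4)| + |10−(-7)| = 8 + 7 + 17 = 32
The smallest is to class-F, so X lies in the Voronoi region of class-F.

class-F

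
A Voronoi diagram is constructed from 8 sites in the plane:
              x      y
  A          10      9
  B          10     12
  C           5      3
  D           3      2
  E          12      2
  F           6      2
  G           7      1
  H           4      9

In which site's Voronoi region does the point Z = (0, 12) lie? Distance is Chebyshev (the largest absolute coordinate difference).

d(Z,A) = max(10, 3) = 10
d(Z,B) = max(10, 0) = 10
d(Z,C) = max(5, 9) = 9
d(Z,D) = max(3, 10) = 10
d(Z,E) = max(12, 10) = 12
d(Z,F) = max(6, 10) = 10
d(Z,G) = max(7, 11) = 11
d(Z,H) = max(4, 3) = 4
Minimum is at H.

H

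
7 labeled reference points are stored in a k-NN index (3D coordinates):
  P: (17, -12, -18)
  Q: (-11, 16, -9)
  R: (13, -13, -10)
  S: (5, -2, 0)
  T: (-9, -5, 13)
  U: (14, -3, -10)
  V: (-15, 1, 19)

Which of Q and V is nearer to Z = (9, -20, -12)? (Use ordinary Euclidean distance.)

Q

Compare squared distances:
|ZQ|² = (9−(-11))² + (-20−16)² + (-12−(-9))² = 400 + 1296 + 9 = 1705
|ZV|² = (9−(-15))² + (-20−1)² + (-12−19)² = 576 + 441 + 961 = 1978
1705 < 1978, so Q is closer.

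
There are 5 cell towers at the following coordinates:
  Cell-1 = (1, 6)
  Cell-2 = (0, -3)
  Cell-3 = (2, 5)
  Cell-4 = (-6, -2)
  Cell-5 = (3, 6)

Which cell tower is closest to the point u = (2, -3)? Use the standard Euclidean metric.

Cell-2

Since √ is increasing, it suffices to compare squared distances:
d²(u, Cell-1) = 1 + 81 = 82
d²(u, Cell-2) = 4 + 0 = 4
d²(u, Cell-3) = 0 + 64 = 64
d²(u, Cell-4) = 64 + 1 = 65
d²(u, Cell-5) = 1 + 81 = 82
The smallest is to Cell-2, so u lies in the Voronoi region of Cell-2.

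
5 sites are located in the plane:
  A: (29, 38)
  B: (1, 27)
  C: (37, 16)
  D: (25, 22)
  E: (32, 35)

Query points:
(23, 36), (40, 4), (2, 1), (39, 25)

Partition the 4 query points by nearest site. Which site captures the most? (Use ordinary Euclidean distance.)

C

(23, 36) — d² to each: A:40, B:565, C:596, D:200, E:82 → nearest is A
(40, 4) — d² to each: A:1277, B:2050, C:153, D:549, E:1025 → nearest is C
(2, 1) — d² to each: A:2098, B:677, C:1450, D:970, E:2056 → nearest is B
(39, 25) — d² to each: A:269, B:1448, C:85, D:205, E:149 → nearest is C
Tally — A:1, B:1, C:2. C captures the most (2).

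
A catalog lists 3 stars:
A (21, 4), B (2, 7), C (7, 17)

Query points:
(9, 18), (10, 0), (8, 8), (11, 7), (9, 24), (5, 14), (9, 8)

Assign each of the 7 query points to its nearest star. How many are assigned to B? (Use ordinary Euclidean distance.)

4

(9, 18) — d² to each: A:340, B:170, C:5 → nearest is C
(10, 0) — d² to each: A:137, B:113, C:298 → nearest is B
(8, 8) — d² to each: A:185, B:37, C:82 → nearest is B
(11, 7) — d² to each: A:109, B:81, C:116 → nearest is B
(9, 24) — d² to each: A:544, B:338, C:53 → nearest is C
(5, 14) — d² to each: A:356, B:58, C:13 → nearest is C
(9, 8) — d² to each: A:160, B:50, C:85 → nearest is B
4 of the 7 points have B as nearest.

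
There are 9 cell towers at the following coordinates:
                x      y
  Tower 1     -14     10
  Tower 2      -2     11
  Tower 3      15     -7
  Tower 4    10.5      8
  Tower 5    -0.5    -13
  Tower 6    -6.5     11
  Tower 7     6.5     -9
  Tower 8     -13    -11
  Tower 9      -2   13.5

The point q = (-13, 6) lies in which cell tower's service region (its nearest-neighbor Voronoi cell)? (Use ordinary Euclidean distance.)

Tower 1

Squared Euclidean distances:
d²(q, Tower 1) = (-13−(-14))² + (6−10)² = 1 + 16 = 17
d²(q, Tower 2) = (-13−(-2))² + (6−11)² = 121 + 25 = 146
d²(q, Tower 3) = (-13−15)² + (6−(-7))² = 784 + 169 = 953
d²(q, Tower 4) = (-13−10.5)² + (6−8)² = 552.25 + 4 = 556.25
d²(q, Tower 5) = (-13−(-0.5))² + (6−(-13))² = 156.25 + 361 = 517.25
d²(q, Tower 6) = (-13−(-6.5))² + (6−11)² = 42.25 + 25 = 67.25
d²(q, Tower 7) = (-13−6.5)² + (6−(-9))² = 380.25 + 225 = 605.25
d²(q, Tower 8) = (-13−(-13))² + (6−(-11))² = 0 + 289 = 289
d²(q, Tower 9) = (-13−(-2))² + (6−13.5)² = 121 + 56.25 = 177.25
The smallest is to Tower 1, so q lies in the Voronoi region of Tower 1.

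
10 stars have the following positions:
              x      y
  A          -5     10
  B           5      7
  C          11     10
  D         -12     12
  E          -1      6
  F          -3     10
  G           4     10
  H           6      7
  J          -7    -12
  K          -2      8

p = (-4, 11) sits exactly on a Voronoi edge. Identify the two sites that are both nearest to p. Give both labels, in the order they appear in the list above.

Squared distances from p to each site:
|pA|² = 1 + 1 = 2
|pB|² = 81 + 16 = 97
|pC|² = 225 + 1 = 226
|pD|² = 64 + 1 = 65
|pE|² = 9 + 25 = 34
|pF|² = 1 + 1 = 2
|pG|² = 64 + 1 = 65
|pH|² = 100 + 16 = 116
|pJ|² = 9 + 529 = 538
|pK|² = 4 + 9 = 13
p is equidistant from A and F (both at squared distance 2), and every other site is strictly farther — so p lies on the A–F Voronoi edge.

A and F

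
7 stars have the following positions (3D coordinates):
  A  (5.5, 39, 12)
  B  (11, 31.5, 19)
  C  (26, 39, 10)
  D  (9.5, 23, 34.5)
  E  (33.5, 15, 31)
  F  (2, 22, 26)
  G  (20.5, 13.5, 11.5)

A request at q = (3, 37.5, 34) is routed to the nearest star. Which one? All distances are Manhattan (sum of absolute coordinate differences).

D

d(q,A) = |3−5.5| + |37.5−39| + |34−12| = 2.5 + 1.5 + 22 = 26
d(q,B) = |3−11| + |37.5−31.5| + |34−19| = 8 + 6 + 15 = 29
d(q,C) = |3−26| + |37.5−39| + |34−10| = 23 + 1.5 + 24 = 48.5
d(q,D) = |3−9.5| + |37.5−23| + |34−34.5| = 6.5 + 14.5 + 0.5 = 21.5
d(q,E) = |3−33.5| + |37.5−15| + |34−31| = 30.5 + 22.5 + 3 = 56
d(q,F) = |3−2| + |37.5−22| + |34−26| = 1 + 15.5 + 8 = 24.5
d(q,G) = |3−20.5| + |37.5−13.5| + |34−11.5| = 17.5 + 24 + 22.5 = 64
D is nearest.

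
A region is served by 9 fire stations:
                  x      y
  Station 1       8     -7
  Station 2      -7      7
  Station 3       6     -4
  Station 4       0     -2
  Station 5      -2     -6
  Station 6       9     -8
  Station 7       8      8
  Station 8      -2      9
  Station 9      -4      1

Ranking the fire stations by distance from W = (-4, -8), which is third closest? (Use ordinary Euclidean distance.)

Squared Euclidean distances:
d²(W, Station 1) = (-4−8)² + (-8−(-7))² = 144 + 1 = 145
d²(W, Station 2) = (-4−(-7))² + (-8−7)² = 9 + 225 = 234
d²(W, Station 3) = (-4−6)² + (-8−(-4))² = 100 + 16 = 116
d²(W, Station 4) = (-4−0)² + (-8−(-2))² = 16 + 36 = 52
d²(W, Station 5) = (-4−(-2))² + (-8−(-6))² = 4 + 4 = 8
d²(W, Station 6) = (-4−9)² + (-8−(-8))² = 169 + 0 = 169
d²(W, Station 7) = (-4−8)² + (-8−8)² = 144 + 256 = 400
d²(W, Station 8) = (-4−(-2))² + (-8−9)² = 4 + 289 = 293
d²(W, Station 9) = (-4−(-4))² + (-8−1)² = 0 + 81 = 81
Sorted ascending: Station 5, Station 4, Station 9, Station 3, … — the third-nearest is Station 9.

Station 9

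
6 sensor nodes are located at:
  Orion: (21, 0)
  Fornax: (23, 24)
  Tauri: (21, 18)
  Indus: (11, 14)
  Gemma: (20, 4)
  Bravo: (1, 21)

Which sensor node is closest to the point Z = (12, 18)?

Squared Euclidean distances:
d²(Z, Orion) = 81 + 324 = 405
d²(Z, Fornax) = 121 + 36 = 157
d²(Z, Tauri) = 81 + 0 = 81
d²(Z, Indus) = 1 + 16 = 17
d²(Z, Gemma) = 64 + 196 = 260
d²(Z, Bravo) = 121 + 9 = 130
Minimum is at Indus.

Indus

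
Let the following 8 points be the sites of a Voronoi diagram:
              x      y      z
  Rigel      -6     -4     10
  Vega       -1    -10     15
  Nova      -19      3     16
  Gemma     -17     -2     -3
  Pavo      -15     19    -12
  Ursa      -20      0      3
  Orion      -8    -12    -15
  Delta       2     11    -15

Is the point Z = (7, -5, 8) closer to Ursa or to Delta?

Compare squared distances:
d²(Z, Ursa) = (7−(-20))² + (-5−0)² + (8−3)² = 729 + 25 + 25 = 779
d²(Z, Delta) = (7−2)² + (-5−11)² + (8−(-15))² = 25 + 256 + 529 = 810
779 < 810, so Ursa is closer.

Ursa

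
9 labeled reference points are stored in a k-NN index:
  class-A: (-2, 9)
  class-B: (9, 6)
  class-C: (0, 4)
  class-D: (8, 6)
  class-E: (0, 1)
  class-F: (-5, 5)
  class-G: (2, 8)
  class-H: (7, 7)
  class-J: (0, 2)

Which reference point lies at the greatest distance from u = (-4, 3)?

class-B

Compare squared distances (the ordering matches that of the actual distances):
d²(u, class-A) = (-4−(-2))² + (3−9)² = 4 + 36 = 40
d²(u, class-B) = (-4−9)² + (3−6)² = 169 + 9 = 178
d²(u, class-C) = (-4−0)² + (3−4)² = 16 + 1 = 17
d²(u, class-D) = (-4−8)² + (3−6)² = 144 + 9 = 153
d²(u, class-E) = (-4−0)² + (3−1)² = 16 + 4 = 20
d²(u, class-F) = (-4−(-5))² + (3−5)² = 1 + 4 = 5
d²(u, class-G) = (-4−2)² + (3−8)² = 36 + 25 = 61
d²(u, class-H) = (-4−7)² + (3−7)² = 121 + 16 = 137
d²(u, class-J) = (-4−0)² + (3−2)² = 16 + 1 = 17
The largest is to class-B.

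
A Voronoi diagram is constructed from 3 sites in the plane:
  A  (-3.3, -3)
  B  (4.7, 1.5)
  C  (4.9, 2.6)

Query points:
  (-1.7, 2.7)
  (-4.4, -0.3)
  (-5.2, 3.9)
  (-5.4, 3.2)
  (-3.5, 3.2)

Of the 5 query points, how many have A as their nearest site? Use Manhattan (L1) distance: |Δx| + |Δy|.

4

(-1.7, 2.7) — d to each: A:7.3, B:7.6, C:6.7 → nearest is C
(-4.4, -0.3) — d to each: A:3.8, B:10.9, C:12.2 → nearest is A
(-5.2, 3.9) — d to each: A:8.8, B:12.3, C:11.4 → nearest is A
(-5.4, 3.2) — d to each: A:8.3, B:11.8, C:10.9 → nearest is A
(-3.5, 3.2) — d to each: A:6.4, B:9.9, C:9 → nearest is A
4 of the 5 points have A as nearest.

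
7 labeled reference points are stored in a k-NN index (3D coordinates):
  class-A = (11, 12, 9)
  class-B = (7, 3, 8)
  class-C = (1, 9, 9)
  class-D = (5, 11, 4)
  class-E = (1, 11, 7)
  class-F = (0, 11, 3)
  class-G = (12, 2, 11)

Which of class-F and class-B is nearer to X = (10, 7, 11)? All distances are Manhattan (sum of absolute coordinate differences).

class-B

d(X, class-F) = |10−0| + |7−11| + |11−3| = 10 + 4 + 8 = 22
d(X, class-B) = |10−7| + |7−3| + |11−8| = 3 + 4 + 3 = 10
22 > 10, so class-B is closer.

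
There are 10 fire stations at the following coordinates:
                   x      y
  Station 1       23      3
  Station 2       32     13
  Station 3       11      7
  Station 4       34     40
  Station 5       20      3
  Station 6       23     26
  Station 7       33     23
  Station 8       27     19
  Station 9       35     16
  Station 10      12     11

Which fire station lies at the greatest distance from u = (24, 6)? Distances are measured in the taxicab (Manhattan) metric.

Station 4

d(u, Station 1) = 1 + 3 = 4
d(u, Station 2) = 8 + 7 = 15
d(u, Station 3) = 13 + 1 = 14
d(u, Station 4) = 10 + 34 = 44
d(u, Station 5) = 4 + 3 = 7
d(u, Station 6) = 1 + 20 = 21
d(u, Station 7) = 9 + 17 = 26
d(u, Station 8) = 3 + 13 = 16
d(u, Station 9) = 11 + 10 = 21
d(u, Station 10) = 12 + 5 = 17
The largest is to Station 4.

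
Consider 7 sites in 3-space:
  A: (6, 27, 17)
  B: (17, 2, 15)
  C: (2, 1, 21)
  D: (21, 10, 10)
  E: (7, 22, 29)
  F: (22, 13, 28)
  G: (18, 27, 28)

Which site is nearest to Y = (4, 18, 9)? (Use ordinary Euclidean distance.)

A

Since √ is increasing, it suffices to compare squared distances:
|YA|² = (4−6)² + (18−27)² + (9−17)² = 4 + 81 + 64 = 149
|YB|² = (4−17)² + (18−2)² + (9−15)² = 169 + 256 + 36 = 461
|YC|² = (4−2)² + (18−1)² + (9−21)² = 4 + 289 + 144 = 437
|YD|² = (4−21)² + (18−10)² + (9−10)² = 289 + 64 + 1 = 354
|YE|² = (4−7)² + (18−22)² + (9−29)² = 9 + 16 + 400 = 425
|YF|² = (4−22)² + (18−13)² + (9−28)² = 324 + 25 + 361 = 710
|YG|² = (4−18)² + (18−27)² + (9−28)² = 196 + 81 + 361 = 638
A is nearest.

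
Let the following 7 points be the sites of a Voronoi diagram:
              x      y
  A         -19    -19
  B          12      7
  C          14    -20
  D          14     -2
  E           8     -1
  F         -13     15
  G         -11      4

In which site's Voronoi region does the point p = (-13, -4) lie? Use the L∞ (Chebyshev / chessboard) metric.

d(p,A) = max(6, 15) = 15
d(p,B) = max(25, 11) = 25
d(p,C) = max(27, 16) = 27
d(p,D) = max(27, 2) = 27
d(p,E) = max(21, 3) = 21
d(p,F) = max(0, 19) = 19
d(p,G) = max(2, 8) = 8
The smallest is to G, so p lies in the Voronoi region of G.

G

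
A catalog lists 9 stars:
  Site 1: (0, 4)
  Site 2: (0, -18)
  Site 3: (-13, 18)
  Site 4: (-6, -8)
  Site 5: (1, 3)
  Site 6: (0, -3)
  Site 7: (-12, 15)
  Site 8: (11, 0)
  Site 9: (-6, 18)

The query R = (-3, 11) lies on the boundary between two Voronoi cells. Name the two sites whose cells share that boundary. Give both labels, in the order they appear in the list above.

Site 1 and Site 9

Squared distances from R to each site:
d²(R, Site 1) = 9 + 49 = 58
d²(R, Site 2) = 9 + 841 = 850
d²(R, Site 3) = 100 + 49 = 149
d²(R, Site 4) = 9 + 361 = 370
d²(R, Site 5) = 16 + 64 = 80
d²(R, Site 6) = 9 + 196 = 205
d²(R, Site 7) = 81 + 16 = 97
d²(R, Site 8) = 196 + 121 = 317
d²(R, Site 9) = 9 + 49 = 58
R is equidistant from Site 1 and Site 9 (both at squared distance 58), and every other site is strictly farther — so R lies on the Site 1–Site 9 Voronoi edge.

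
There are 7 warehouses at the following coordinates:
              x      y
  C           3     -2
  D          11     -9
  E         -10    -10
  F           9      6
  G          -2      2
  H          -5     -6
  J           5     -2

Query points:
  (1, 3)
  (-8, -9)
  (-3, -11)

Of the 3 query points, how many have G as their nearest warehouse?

1

(1, 3) — d² to each: C:29, D:244, E:290, F:73, G:10, H:117, J:41 → nearest is G
(-8, -9) — d² to each: C:170, D:361, E:5, F:514, G:157, H:18, J:218 → nearest is E
(-3, -11) — d² to each: C:117, D:200, E:50, F:433, G:170, H:29, J:145 → nearest is H
1 of the 3 points has G as nearest.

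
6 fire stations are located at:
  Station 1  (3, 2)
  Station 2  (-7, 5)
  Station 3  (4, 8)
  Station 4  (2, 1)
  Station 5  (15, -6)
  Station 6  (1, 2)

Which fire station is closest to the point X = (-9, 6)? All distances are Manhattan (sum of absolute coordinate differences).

d(X, Station 1) = |-9−3| + |6−2| = 12 + 4 = 16
d(X, Station 2) = |-9−(-7)| + |6−5| = 2 + 1 = 3
d(X, Station 3) = |-9−4| + |6−8| = 13 + 2 = 15
d(X, Station 4) = |-9−2| + |6−1| = 11 + 5 = 16
d(X, Station 5) = |-9−15| + |6−(-6)| = 24 + 12 = 36
d(X, Station 6) = |-9−1| + |6−2| = 10 + 4 = 14
The smallest is to Station 2, so X lies in the Voronoi region of Station 2.

Station 2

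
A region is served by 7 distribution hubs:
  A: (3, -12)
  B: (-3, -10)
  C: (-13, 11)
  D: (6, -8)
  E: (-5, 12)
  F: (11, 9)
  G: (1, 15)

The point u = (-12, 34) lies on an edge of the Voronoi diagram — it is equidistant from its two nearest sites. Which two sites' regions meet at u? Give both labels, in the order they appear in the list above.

Squared distances from u to each site:
|uA|² = (-12−3)² + (34−(-12))² = 225 + 2116 = 2341
|uB|² = (-12−(-3))² + (34−(-10))² = 81 + 1936 = 2017
|uC|² = (-12−(-13))² + (34−11)² = 1 + 529 = 530
|uD|² = (-12−6)² + (34−(-8))² = 324 + 1764 = 2088
|uE|² = (-12−(-5))² + (34−12)² = 49 + 484 = 533
|uF|² = (-12−11)² + (34−9)² = 529 + 625 = 1154
|uG|² = (-12−1)² + (34−15)² = 169 + 361 = 530
u is equidistant from C and G (both at squared distance 530), and every other site is strictly farther — so u lies on the C–G Voronoi edge.

C and G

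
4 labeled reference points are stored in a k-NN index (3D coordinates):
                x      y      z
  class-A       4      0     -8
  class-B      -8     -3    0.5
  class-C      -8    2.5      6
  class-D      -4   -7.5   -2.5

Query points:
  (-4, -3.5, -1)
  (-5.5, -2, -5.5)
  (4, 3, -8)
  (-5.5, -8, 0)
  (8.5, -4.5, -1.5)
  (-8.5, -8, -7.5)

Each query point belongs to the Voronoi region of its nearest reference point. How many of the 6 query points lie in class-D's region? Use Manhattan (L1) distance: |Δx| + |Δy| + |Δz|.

3

(-4, -3.5, -1) — d to each: class-A:18.5, class-B:6, class-C:17, class-D:5.5 → nearest is class-D
(-5.5, -2, -5.5) — d to each: class-A:14, class-B:9.5, class-C:18.5, class-D:10 → nearest is class-B
(4, 3, -8) — d to each: class-A:3, class-B:26.5, class-C:26.5, class-D:24 → nearest is class-A
(-5.5, -8, 0) — d to each: class-A:25.5, class-B:8, class-C:19, class-D:4.5 → nearest is class-D
(8.5, -4.5, -1.5) — d to each: class-A:15.5, class-B:20, class-C:31, class-D:16.5 → nearest is class-A
(-8.5, -8, -7.5) — d to each: class-A:21, class-B:13.5, class-C:24.5, class-D:10 → nearest is class-D
3 of the 6 points have class-D as nearest.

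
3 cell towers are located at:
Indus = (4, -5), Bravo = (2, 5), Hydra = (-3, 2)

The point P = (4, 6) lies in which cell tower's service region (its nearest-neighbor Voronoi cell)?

Bravo

Since √ is increasing, it suffices to compare squared distances:
d²(P, Indus) = (4−4)² + (6−(-5))² = 0 + 121 = 121
d²(P, Bravo) = (4−2)² + (6−5)² = 4 + 1 = 5
d²(P, Hydra) = (4−(-3))² + (6−2)² = 49 + 16 = 65
Minimum is at Bravo.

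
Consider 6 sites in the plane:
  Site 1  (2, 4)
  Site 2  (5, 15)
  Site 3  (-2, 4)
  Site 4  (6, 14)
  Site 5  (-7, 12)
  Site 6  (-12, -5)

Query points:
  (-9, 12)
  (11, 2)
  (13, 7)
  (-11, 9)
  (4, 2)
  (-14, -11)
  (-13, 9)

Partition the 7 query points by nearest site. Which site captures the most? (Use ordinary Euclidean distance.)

(-9, 12) — d² to each: Site 1:185, Site 2:205, Site 3:113, Site 4:229, Site 5:4, Site 6:298 → nearest is Site 5
(11, 2) — d² to each: Site 1:85, Site 2:205, Site 3:173, Site 4:169, Site 5:424, Site 6:578 → nearest is Site 1
(13, 7) — d² to each: Site 1:130, Site 2:128, Site 3:234, Site 4:98, Site 5:425, Site 6:769 → nearest is Site 4
(-11, 9) — d² to each: Site 1:194, Site 2:292, Site 3:106, Site 4:314, Site 5:25, Site 6:197 → nearest is Site 5
(4, 2) — d² to each: Site 1:8, Site 2:170, Site 3:40, Site 4:148, Site 5:221, Site 6:305 → nearest is Site 1
(-14, -11) — d² to each: Site 1:481, Site 2:1037, Site 3:369, Site 4:1025, Site 5:578, Site 6:40 → nearest is Site 6
(-13, 9) — d² to each: Site 1:250, Site 2:360, Site 3:146, Site 4:386, Site 5:45, Site 6:197 → nearest is Site 5
Tally — Site 1:2, Site 4:1, Site 5:3, Site 6:1. Site 5 captures the most (3).

Site 5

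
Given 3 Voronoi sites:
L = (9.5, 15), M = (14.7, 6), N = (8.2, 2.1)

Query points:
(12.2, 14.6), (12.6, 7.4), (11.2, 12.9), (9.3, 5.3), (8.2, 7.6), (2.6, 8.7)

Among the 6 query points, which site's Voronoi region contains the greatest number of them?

(12.2, 14.6) — d² to each: L:7.45, M:80.21, N:172.25 → nearest is L
(12.6, 7.4) — d² to each: L:67.37, M:6.37, N:47.45 → nearest is M
(11.2, 12.9) — d² to each: L:7.3, M:59.86, N:125.64 → nearest is L
(9.3, 5.3) — d² to each: L:94.13, M:29.65, N:11.45 → nearest is N
(8.2, 7.6) — d² to each: L:56.45, M:44.81, N:30.25 → nearest is N
(2.6, 8.7) — d² to each: L:87.3, M:153.7, N:74.92 → nearest is N
Tally — L:2, M:1, N:3. N captures the most (3).

N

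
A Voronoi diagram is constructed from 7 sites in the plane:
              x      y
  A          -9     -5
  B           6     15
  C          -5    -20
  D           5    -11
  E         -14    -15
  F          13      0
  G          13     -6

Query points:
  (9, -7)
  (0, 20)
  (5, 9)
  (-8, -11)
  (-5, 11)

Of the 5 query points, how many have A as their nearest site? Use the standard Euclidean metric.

(9, -7) — d² to each: A:328, B:493, C:365, D:32, E:593, F:65, G:17 → nearest is G
(0, 20) — d² to each: A:706, B:61, C:1625, D:986, E:1421, F:569, G:845 → nearest is B
(5, 9) — d² to each: A:392, B:37, C:941, D:400, E:937, F:145, G:289 → nearest is B
(-8, -11) — d² to each: A:37, B:872, C:90, D:169, E:52, F:562, G:466 → nearest is A
(-5, 11) — d² to each: A:272, B:137, C:961, D:584, E:757, F:445, G:613 → nearest is B
1 of the 5 points has A as nearest.

1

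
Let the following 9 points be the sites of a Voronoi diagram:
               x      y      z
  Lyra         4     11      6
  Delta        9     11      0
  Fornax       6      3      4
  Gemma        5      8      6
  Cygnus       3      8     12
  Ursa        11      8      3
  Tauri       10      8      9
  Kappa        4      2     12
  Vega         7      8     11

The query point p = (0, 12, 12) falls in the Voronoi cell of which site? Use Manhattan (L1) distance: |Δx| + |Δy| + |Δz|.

d(p, Lyra) = |0−4| + |12−11| + |12−6| = 4 + 1 + 6 = 11
d(p, Delta) = |0−9| + |12−11| + |12−0| = 9 + 1 + 12 = 22
d(p, Fornax) = |0−6| + |12−3| + |12−4| = 6 + 9 + 8 = 23
d(p, Gemma) = |0−5| + |12−8| + |12−6| = 5 + 4 + 6 = 15
d(p, Cygnus) = |0−3| + |12−8| + |12−12| = 3 + 4 + 0 = 7
d(p, Ursa) = |0−11| + |12−8| + |12−3| = 11 + 4 + 9 = 24
d(p, Tauri) = |0−10| + |12−8| + |12−9| = 10 + 4 + 3 = 17
d(p, Kappa) = |0−4| + |12−2| + |12−12| = 4 + 10 + 0 = 14
d(p, Vega) = |0−7| + |12−8| + |12−11| = 7 + 4 + 1 = 12
Minimum is at Cygnus.

Cygnus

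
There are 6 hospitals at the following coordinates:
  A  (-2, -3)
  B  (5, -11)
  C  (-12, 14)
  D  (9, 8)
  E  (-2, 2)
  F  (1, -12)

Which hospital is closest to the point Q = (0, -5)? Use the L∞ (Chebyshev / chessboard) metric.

A

d(Q,A) = max(2, 2) = 2
d(Q,B) = max(5, 6) = 6
d(Q,C) = max(12, 19) = 19
d(Q,D) = max(9, 13) = 13
d(Q,E) = max(2, 7) = 7
d(Q,F) = max(1, 7) = 7
Minimum is at A.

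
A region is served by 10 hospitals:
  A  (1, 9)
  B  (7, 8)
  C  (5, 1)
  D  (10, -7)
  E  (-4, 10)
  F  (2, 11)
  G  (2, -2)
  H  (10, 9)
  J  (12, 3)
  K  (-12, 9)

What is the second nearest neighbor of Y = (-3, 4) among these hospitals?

A

Compare squared distances (the ordering matches that of the actual distances):
|YA|² = 16 + 25 = 41
|YB|² = 100 + 16 = 116
|YC|² = 64 + 9 = 73
|YD|² = 169 + 121 = 290
|YE|² = 1 + 36 = 37
|YF|² = 25 + 49 = 74
|YG|² = 25 + 36 = 61
|YH|² = 169 + 25 = 194
|YJ|² = 225 + 1 = 226
|YK|² = 81 + 25 = 106
Sorted ascending: E, A, G, … — the second-nearest is A.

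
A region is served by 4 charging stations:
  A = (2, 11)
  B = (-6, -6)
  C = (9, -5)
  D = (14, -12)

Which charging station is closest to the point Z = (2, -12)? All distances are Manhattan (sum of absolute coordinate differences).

D

d(Z,A) = |2−2| + |-12−11| = 0 + 23 = 23
d(Z,B) = |2−(-6)| + |-12−(-6)| = 8 + 6 = 14
d(Z,C) = |2−9| + |-12−(-5)| = 7 + 7 = 14
d(Z,D) = |2−14| + |-12−(-12)| = 12 + 0 = 12
Minimum is at D.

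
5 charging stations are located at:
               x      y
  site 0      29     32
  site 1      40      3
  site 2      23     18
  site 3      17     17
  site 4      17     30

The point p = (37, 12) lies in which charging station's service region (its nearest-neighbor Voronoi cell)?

Compare squared distances (the ordering matches that of the actual distances):
d²(p, site 0) = 64 + 400 = 464
d²(p, site 1) = 9 + 81 = 90
d²(p, site 2) = 196 + 36 = 232
d²(p, site 3) = 400 + 25 = 425
d²(p, site 4) = 400 + 324 = 724
The smallest is to site 1, so p lies in the Voronoi region of site 1.

site 1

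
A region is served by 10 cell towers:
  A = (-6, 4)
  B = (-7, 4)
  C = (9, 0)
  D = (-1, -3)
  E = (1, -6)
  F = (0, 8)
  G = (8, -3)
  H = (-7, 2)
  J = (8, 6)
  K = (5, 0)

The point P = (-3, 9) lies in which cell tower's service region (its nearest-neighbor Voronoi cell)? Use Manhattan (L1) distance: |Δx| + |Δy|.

d(P,A) = |-3−(-6)| + |9−4| = 3 + 5 = 8
d(P,B) = |-3−(-7)| + |9−4| = 4 + 5 = 9
d(P,C) = |-3−9| + |9−0| = 12 + 9 = 21
d(P,D) = |-3−(-1)| + |9−(-3)| = 2 + 12 = 14
d(P,E) = |-3−1| + |9−(-6)| = 4 + 15 = 19
d(P,F) = |-3−0| + |9−8| = 3 + 1 = 4
d(P,G) = |-3−8| + |9−(-3)| = 11 + 12 = 23
d(P,H) = |-3−(-7)| + |9−2| = 4 + 7 = 11
d(P,J) = |-3−8| + |9−6| = 11 + 3 = 14
d(P,K) = |-3−5| + |9−0| = 8 + 9 = 17
Minimum is at F.

F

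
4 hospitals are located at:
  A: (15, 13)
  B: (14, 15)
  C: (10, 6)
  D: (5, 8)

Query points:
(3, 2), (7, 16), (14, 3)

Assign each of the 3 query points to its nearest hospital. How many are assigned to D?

1

(3, 2) — d² to each: A:265, B:290, C:65, D:40 → nearest is D
(7, 16) — d² to each: A:73, B:50, C:109, D:68 → nearest is B
(14, 3) — d² to each: A:101, B:144, C:25, D:106 → nearest is C
1 of the 3 points has D as nearest.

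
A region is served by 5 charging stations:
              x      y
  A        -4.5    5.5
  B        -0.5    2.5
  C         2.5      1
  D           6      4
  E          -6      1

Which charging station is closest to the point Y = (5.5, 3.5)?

D

Compare squared distances (the ordering matches that of the actual distances):
|YA|² = (5.5−(-4.5))² + (3.5−5.5)² = 100 + 4 = 104
|YB|² = (5.5−(-0.5))² + (3.5−2.5)² = 36 + 1 = 37
|YC|² = (5.5−2.5)² + (3.5−1)² = 9 + 6.25 = 15.25
|YD|² = (5.5−6)² + (3.5−4)² = 0.25 + 0.25 = 0.5
|YE|² = (5.5−(-6))² + (3.5−1)² = 132.25 + 6.25 = 138.5
Minimum is at D.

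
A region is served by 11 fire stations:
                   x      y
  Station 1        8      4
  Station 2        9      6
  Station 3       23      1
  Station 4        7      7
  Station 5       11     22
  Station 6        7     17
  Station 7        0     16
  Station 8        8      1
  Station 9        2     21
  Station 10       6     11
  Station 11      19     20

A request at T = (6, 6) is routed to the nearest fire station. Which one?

Station 4

Compare squared distances (the ordering matches that of the actual distances):
d²(T, Station 1) = (6−8)² + (6−4)² = 4 + 4 = 8
d²(T, Station 2) = (6−9)² + (6−6)² = 9 + 0 = 9
d²(T, Station 3) = (6−23)² + (6−1)² = 289 + 25 = 314
d²(T, Station 4) = (6−7)² + (6−7)² = 1 + 1 = 2
d²(T, Station 5) = (6−11)² + (6−22)² = 25 + 256 = 281
d²(T, Station 6) = (6−7)² + (6−17)² = 1 + 121 = 122
d²(T, Station 7) = (6−0)² + (6−16)² = 36 + 100 = 136
d²(T, Station 8) = (6−8)² + (6−1)² = 4 + 25 = 29
d²(T, Station 9) = (6−2)² + (6−21)² = 16 + 225 = 241
d²(T, Station 10) = (6−6)² + (6−11)² = 0 + 25 = 25
d²(T, Station 11) = (6−19)² + (6−20)² = 169 + 196 = 365
Minimum is at Station 4.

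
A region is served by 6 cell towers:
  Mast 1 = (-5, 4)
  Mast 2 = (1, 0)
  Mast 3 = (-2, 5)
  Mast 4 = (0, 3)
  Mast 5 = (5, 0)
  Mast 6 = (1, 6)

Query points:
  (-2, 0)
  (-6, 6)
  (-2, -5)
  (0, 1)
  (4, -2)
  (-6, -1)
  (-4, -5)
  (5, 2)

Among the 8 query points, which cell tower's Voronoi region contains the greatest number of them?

(-2, 0) — d² to each: Mast 1:25, Mast 2:9, Mast 3:25, Mast 4:13, Mast 5:49, Mast 6:45 → nearest is Mast 2
(-6, 6) — d² to each: Mast 1:5, Mast 2:85, Mast 3:17, Mast 4:45, Mast 5:157, Mast 6:49 → nearest is Mast 1
(-2, -5) — d² to each: Mast 1:90, Mast 2:34, Mast 3:100, Mast 4:68, Mast 5:74, Mast 6:130 → nearest is Mast 2
(0, 1) — d² to each: Mast 1:34, Mast 2:2, Mast 3:20, Mast 4:4, Mast 5:26, Mast 6:26 → nearest is Mast 2
(4, -2) — d² to each: Mast 1:117, Mast 2:13, Mast 3:85, Mast 4:41, Mast 5:5, Mast 6:73 → nearest is Mast 5
(-6, -1) — d² to each: Mast 1:26, Mast 2:50, Mast 3:52, Mast 4:52, Mast 5:122, Mast 6:98 → nearest is Mast 1
(-4, -5) — d² to each: Mast 1:82, Mast 2:50, Mast 3:104, Mast 4:80, Mast 5:106, Mast 6:146 → nearest is Mast 2
(5, 2) — d² to each: Mast 1:104, Mast 2:20, Mast 3:58, Mast 4:26, Mast 5:4, Mast 6:32 → nearest is Mast 5
Tally — Mast 1:2, Mast 2:4, Mast 5:2. Mast 2 captures the most (4).

Mast 2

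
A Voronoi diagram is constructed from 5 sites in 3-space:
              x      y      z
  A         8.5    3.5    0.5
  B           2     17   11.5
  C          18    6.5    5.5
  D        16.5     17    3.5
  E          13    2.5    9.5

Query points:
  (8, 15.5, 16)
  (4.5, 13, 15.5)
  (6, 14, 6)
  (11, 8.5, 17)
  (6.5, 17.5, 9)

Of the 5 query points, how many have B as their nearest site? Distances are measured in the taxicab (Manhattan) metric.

4

(8, 15.5, 16) — d to each: A:28, B:12, C:29.5, D:22.5, E:24.5 → nearest is B
(4.5, 13, 15.5) — d to each: A:28.5, B:10.5, C:30, D:28, E:25 → nearest is B
(6, 14, 6) — d to each: A:18.5, B:12.5, C:20, D:16, E:22 → nearest is B
(11, 8.5, 17) — d to each: A:24, B:23, C:20.5, D:27.5, E:15.5 → nearest is E
(6.5, 17.5, 9) — d to each: A:24.5, B:7.5, C:26, D:16, E:22 → nearest is B
4 of the 5 points have B as nearest.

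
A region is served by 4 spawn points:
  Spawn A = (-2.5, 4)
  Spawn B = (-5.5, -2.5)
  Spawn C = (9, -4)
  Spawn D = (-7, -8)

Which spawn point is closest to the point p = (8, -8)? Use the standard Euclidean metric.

Spawn C

Compare squared distances (the ordering matches that of the actual distances):
d²(p, Spawn A) = 110.25 + 144 = 254.25
d²(p, Spawn B) = 182.25 + 30.25 = 212.5
d²(p, Spawn C) = 1 + 16 = 17
d²(p, Spawn D) = 225 + 0 = 225
Spawn C is nearest.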